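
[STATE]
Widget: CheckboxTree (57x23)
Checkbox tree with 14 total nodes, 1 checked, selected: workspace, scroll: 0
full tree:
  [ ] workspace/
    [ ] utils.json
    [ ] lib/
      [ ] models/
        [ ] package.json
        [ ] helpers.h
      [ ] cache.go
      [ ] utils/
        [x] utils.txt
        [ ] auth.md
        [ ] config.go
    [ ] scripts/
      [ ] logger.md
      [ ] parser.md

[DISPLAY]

>[-] workspace/                                          
   [ ] utils.json                                        
   [-] lib/                                              
     [ ] models/                                         
       [ ] package.json                                  
       [ ] helpers.h                                     
     [ ] cache.go                                        
     [-] utils/                                          
       [x] utils.txt                                     
       [ ] auth.md                                       
       [ ] config.go                                     
   [ ] scripts/                                          
     [ ] logger.md                                       
     [ ] parser.md                                       
                                                         
                                                         
                                                         
                                                         
                                                         
                                                         
                                                         
                                                         
                                                         


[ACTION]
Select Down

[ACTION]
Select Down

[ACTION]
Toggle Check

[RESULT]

 [-] workspace/                                          
   [ ] utils.json                                        
>  [x] lib/                                              
     [x] models/                                         
       [x] package.json                                  
       [x] helpers.h                                     
     [x] cache.go                                        
     [x] utils/                                          
       [x] utils.txt                                     
       [x] auth.md                                       
       [x] config.go                                     
   [ ] scripts/                                          
     [ ] logger.md                                       
     [ ] parser.md                                       
                                                         
                                                         
                                                         
                                                         
                                                         
                                                         
                                                         
                                                         
                                                         


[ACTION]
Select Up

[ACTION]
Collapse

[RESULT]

 [-] workspace/                                          
>  [ ] utils.json                                        
   [x] lib/                                              
     [x] models/                                         
       [x] package.json                                  
       [x] helpers.h                                     
     [x] cache.go                                        
     [x] utils/                                          
       [x] utils.txt                                     
       [x] auth.md                                       
       [x] config.go                                     
   [ ] scripts/                                          
     [ ] logger.md                                       
     [ ] parser.md                                       
                                                         
                                                         
                                                         
                                                         
                                                         
                                                         
                                                         
                                                         
                                                         


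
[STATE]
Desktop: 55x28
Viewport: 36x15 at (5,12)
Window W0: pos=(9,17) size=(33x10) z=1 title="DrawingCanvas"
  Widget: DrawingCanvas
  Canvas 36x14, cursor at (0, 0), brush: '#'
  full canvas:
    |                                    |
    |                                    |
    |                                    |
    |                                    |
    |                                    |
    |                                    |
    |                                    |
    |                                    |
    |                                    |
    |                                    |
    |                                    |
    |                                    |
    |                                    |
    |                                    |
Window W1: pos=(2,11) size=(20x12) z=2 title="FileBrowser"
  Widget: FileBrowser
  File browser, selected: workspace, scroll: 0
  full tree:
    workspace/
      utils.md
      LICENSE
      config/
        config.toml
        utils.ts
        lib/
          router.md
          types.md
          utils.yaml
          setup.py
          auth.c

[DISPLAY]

ileBrowser      ┃                   
────────────────┨                   
[-] workspace/  ┃                   
  utils.md      ┃                   
  LICENSE       ┃                   
  [+] config/   ┃━━━━━━━━━━━━━━━━━━━
                ┃as                 
                ┃───────────────────
                ┃                   
                ┃                   
━━━━━━━━━━━━━━━━┛                   
    ┃                               
    ┃                               
    ┃                               
    ┗━━━━━━━━━━━━━━━━━━━━━━━━━━━━━━━


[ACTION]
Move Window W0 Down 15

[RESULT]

ileBrowser      ┃                   
────────────────┨                   
[-] workspace/  ┃                   
  utils.md      ┃                   
  LICENSE       ┃                   
  [+] config/   ┃                   
                ┃━━━━━━━━━━━━━━━━━━━
                ┃as                 
                ┃───────────────────
                ┃                   
━━━━━━━━━━━━━━━━┛                   
    ┃                               
    ┃                               
    ┃                               
    ┃                               


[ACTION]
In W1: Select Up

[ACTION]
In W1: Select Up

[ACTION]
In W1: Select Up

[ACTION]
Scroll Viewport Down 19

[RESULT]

────────────────┨                   
[-] workspace/  ┃                   
  utils.md      ┃                   
  LICENSE       ┃                   
  [+] config/   ┃                   
                ┃━━━━━━━━━━━━━━━━━━━
                ┃as                 
                ┃───────────────────
                ┃                   
━━━━━━━━━━━━━━━━┛                   
    ┃                               
    ┃                               
    ┃                               
    ┃                               
    ┗━━━━━━━━━━━━━━━━━━━━━━━━━━━━━━━


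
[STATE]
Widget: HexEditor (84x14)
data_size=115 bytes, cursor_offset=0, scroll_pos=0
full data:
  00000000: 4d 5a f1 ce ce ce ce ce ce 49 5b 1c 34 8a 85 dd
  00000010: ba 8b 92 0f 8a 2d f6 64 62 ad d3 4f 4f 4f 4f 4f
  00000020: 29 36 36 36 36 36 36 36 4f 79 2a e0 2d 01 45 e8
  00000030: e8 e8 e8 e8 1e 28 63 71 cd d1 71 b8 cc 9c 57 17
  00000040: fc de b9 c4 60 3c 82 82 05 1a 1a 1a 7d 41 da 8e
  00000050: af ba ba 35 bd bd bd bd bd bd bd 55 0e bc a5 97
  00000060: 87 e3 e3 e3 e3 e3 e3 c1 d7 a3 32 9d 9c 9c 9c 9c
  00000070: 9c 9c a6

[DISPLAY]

00000000  4D 5a f1 ce ce ce ce ce  ce 49 5b 1c 34 8a 85 dd  |MZ.......I[.4...|      
00000010  ba 8b 92 0f 8a 2d f6 64  62 ad d3 4f 4f 4f 4f 4f  |.....-.db..OOOOO|      
00000020  29 36 36 36 36 36 36 36  4f 79 2a e0 2d 01 45 e8  |)6666666Oy*.-.E.|      
00000030  e8 e8 e8 e8 1e 28 63 71  cd d1 71 b8 cc 9c 57 17  |.....(cq..q...W.|      
00000040  fc de b9 c4 60 3c 82 82  05 1a 1a 1a 7d 41 da 8e  |....`<......}A..|      
00000050  af ba ba 35 bd bd bd bd  bd bd bd 55 0e bc a5 97  |...5.......U....|      
00000060  87 e3 e3 e3 e3 e3 e3 c1  d7 a3 32 9d 9c 9c 9c 9c  |..........2.....|      
00000070  9c 9c a6                                          |...             |      
                                                                                    
                                                                                    
                                                                                    
                                                                                    
                                                                                    
                                                                                    


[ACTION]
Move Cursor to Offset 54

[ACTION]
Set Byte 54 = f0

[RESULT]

00000000  4d 5a f1 ce ce ce ce ce  ce 49 5b 1c 34 8a 85 dd  |MZ.......I[.4...|      
00000010  ba 8b 92 0f 8a 2d f6 64  62 ad d3 4f 4f 4f 4f 4f  |.....-.db..OOOOO|      
00000020  29 36 36 36 36 36 36 36  4f 79 2a e0 2d 01 45 e8  |)6666666Oy*.-.E.|      
00000030  e8 e8 e8 e8 1e 28 F0 71  cd d1 71 b8 cc 9c 57 17  |.....(.q..q...W.|      
00000040  fc de b9 c4 60 3c 82 82  05 1a 1a 1a 7d 41 da 8e  |....`<......}A..|      
00000050  af ba ba 35 bd bd bd bd  bd bd bd 55 0e bc a5 97  |...5.......U....|      
00000060  87 e3 e3 e3 e3 e3 e3 c1  d7 a3 32 9d 9c 9c 9c 9c  |..........2.....|      
00000070  9c 9c a6                                          |...             |      
                                                                                    
                                                                                    
                                                                                    
                                                                                    
                                                                                    
                                                                                    


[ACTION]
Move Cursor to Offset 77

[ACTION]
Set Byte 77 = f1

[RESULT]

00000000  4d 5a f1 ce ce ce ce ce  ce 49 5b 1c 34 8a 85 dd  |MZ.......I[.4...|      
00000010  ba 8b 92 0f 8a 2d f6 64  62 ad d3 4f 4f 4f 4f 4f  |.....-.db..OOOOO|      
00000020  29 36 36 36 36 36 36 36  4f 79 2a e0 2d 01 45 e8  |)6666666Oy*.-.E.|      
00000030  e8 e8 e8 e8 1e 28 f0 71  cd d1 71 b8 cc 9c 57 17  |.....(.q..q...W.|      
00000040  fc de b9 c4 60 3c 82 82  05 1a 1a 1a 7d F1 da 8e  |....`<......}...|      
00000050  af ba ba 35 bd bd bd bd  bd bd bd 55 0e bc a5 97  |...5.......U....|      
00000060  87 e3 e3 e3 e3 e3 e3 c1  d7 a3 32 9d 9c 9c 9c 9c  |..........2.....|      
00000070  9c 9c a6                                          |...             |      
                                                                                    
                                                                                    
                                                                                    
                                                                                    
                                                                                    
                                                                                    


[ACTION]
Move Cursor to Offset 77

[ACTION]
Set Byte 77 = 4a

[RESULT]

00000000  4d 5a f1 ce ce ce ce ce  ce 49 5b 1c 34 8a 85 dd  |MZ.......I[.4...|      
00000010  ba 8b 92 0f 8a 2d f6 64  62 ad d3 4f 4f 4f 4f 4f  |.....-.db..OOOOO|      
00000020  29 36 36 36 36 36 36 36  4f 79 2a e0 2d 01 45 e8  |)6666666Oy*.-.E.|      
00000030  e8 e8 e8 e8 1e 28 f0 71  cd d1 71 b8 cc 9c 57 17  |.....(.q..q...W.|      
00000040  fc de b9 c4 60 3c 82 82  05 1a 1a 1a 7d 4A da 8e  |....`<......}J..|      
00000050  af ba ba 35 bd bd bd bd  bd bd bd 55 0e bc a5 97  |...5.......U....|      
00000060  87 e3 e3 e3 e3 e3 e3 c1  d7 a3 32 9d 9c 9c 9c 9c  |..........2.....|      
00000070  9c 9c a6                                          |...             |      
                                                                                    
                                                                                    
                                                                                    
                                                                                    
                                                                                    
                                                                                    


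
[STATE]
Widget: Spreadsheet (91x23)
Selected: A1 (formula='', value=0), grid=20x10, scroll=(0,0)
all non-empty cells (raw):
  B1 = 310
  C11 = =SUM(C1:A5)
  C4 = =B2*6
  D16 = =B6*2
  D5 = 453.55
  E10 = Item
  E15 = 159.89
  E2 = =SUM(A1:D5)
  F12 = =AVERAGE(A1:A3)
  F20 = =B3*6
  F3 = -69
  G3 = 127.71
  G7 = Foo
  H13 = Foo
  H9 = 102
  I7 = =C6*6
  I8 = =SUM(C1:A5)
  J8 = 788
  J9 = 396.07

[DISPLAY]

A1:                                                                                        
       A       B       C       D       E       F       G       H       I       J           
-------------------------------------------------------------------------------------------
  1      [0]     310       0       0       0       0       0       0       0       0       
  2        0       0       0       0  763.55       0       0       0       0       0       
  3        0       0       0       0       0     -69  127.71       0       0       0       
  4        0       0       0       0       0       0       0       0       0       0       
  5        0       0       0  453.55       0       0       0       0       0       0       
  6        0       0       0       0       0       0       0       0       0       0       
  7        0       0       0       0       0       0Foo            0       0       0       
  8        0       0       0       0       0       0       0       0     310     788       
  9        0       0       0       0       0       0       0     102       0  396.07       
 10        0       0       0       0Item           0       0       0       0       0       
 11        0       0     310       0       0       0       0       0       0       0       
 12        0       0       0       0       0       0       0       0       0       0       
 13        0       0       0       0       0       0       0Foo            0       0       
 14        0       0       0       0       0       0       0       0       0       0       
 15        0       0       0       0  159.89       0       0       0       0       0       
 16        0       0       0       0       0       0       0       0       0       0       
 17        0       0       0       0       0       0       0       0       0       0       
 18        0       0       0       0       0       0       0       0       0       0       
 19        0       0       0       0       0       0       0       0       0       0       
 20        0       0       0       0       0       0       0       0       0       0       


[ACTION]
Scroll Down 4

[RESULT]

A1:                                                                                        
       A       B       C       D       E       F       G       H       I       J           
-------------------------------------------------------------------------------------------
  5        0       0       0  453.55       0       0       0       0       0       0       
  6        0       0       0       0       0       0       0       0       0       0       
  7        0       0       0       0       0       0Foo            0       0       0       
  8        0       0       0       0       0       0       0       0     310     788       
  9        0       0       0       0       0       0       0     102       0  396.07       
 10        0       0       0       0Item           0       0       0       0       0       
 11        0       0     310       0       0       0       0       0       0       0       
 12        0       0       0       0       0       0       0       0       0       0       
 13        0       0       0       0       0       0       0Foo            0       0       
 14        0       0       0       0       0       0       0       0       0       0       
 15        0       0       0       0  159.89       0       0       0       0       0       
 16        0       0       0       0       0       0       0       0       0       0       
 17        0       0       0       0       0       0       0       0       0       0       
 18        0       0       0       0       0       0       0       0       0       0       
 19        0       0       0       0       0       0       0       0       0       0       
 20        0       0       0       0       0       0       0       0       0       0       
                                                                                           
                                                                                           
                                                                                           
                                                                                           


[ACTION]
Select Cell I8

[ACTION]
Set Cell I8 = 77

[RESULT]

I8: 77                                                                                     
       A       B       C       D       E       F       G       H       I       J           
-------------------------------------------------------------------------------------------
  5        0       0       0  453.55       0       0       0       0       0       0       
  6        0       0       0       0       0       0       0       0       0       0       
  7        0       0       0       0       0       0Foo            0       0       0       
  8        0       0       0       0       0       0       0       0    [77]     788       
  9        0       0       0       0       0       0       0     102       0  396.07       
 10        0       0       0       0Item           0       0       0       0       0       
 11        0       0     310       0       0       0       0       0       0       0       
 12        0       0       0       0       0       0       0       0       0       0       
 13        0       0       0       0       0       0       0Foo            0       0       
 14        0       0       0       0       0       0       0       0       0       0       
 15        0       0       0       0  159.89       0       0       0       0       0       
 16        0       0       0       0       0       0       0       0       0       0       
 17        0       0       0       0       0       0       0       0       0       0       
 18        0       0       0       0       0       0       0       0       0       0       
 19        0       0       0       0       0       0       0       0       0       0       
 20        0       0       0       0       0       0       0       0       0       0       
                                                                                           
                                                                                           
                                                                                           
                                                                                           


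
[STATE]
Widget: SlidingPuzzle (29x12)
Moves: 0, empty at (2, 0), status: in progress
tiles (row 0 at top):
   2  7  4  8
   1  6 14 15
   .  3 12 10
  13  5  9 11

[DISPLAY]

┌────┬────┬────┬────┐        
│  2 │  7 │  4 │  8 │        
├────┼────┼────┼────┤        
│  1 │  6 │ 14 │ 15 │        
├────┼────┼────┼────┤        
│    │  3 │ 12 │ 10 │        
├────┼────┼────┼────┤        
│ 13 │  5 │  9 │ 11 │        
└────┴────┴────┴────┘        
Moves: 0                     
                             
                             


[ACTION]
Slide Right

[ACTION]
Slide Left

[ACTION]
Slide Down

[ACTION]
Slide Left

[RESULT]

┌────┬────┬────┬────┐        
│  2 │  7 │  4 │  8 │        
├────┼────┼────┼────┤        
│  1 │ 14 │    │ 15 │        
├────┼────┼────┼────┤        
│  3 │  6 │ 12 │ 10 │        
├────┼────┼────┼────┤        
│ 13 │  5 │  9 │ 11 │        
└────┴────┴────┴────┘        
Moves: 3                     
                             
                             


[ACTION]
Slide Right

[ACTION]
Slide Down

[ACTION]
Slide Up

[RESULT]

┌────┬────┬────┬────┐        
│  2 │  7 │  4 │  8 │        
├────┼────┼────┼────┤        
│  1 │    │ 14 │ 15 │        
├────┼────┼────┼────┤        
│  3 │  6 │ 12 │ 10 │        
├────┼────┼────┼────┤        
│ 13 │  5 │  9 │ 11 │        
└────┴────┴────┴────┘        
Moves: 6                     
                             
                             


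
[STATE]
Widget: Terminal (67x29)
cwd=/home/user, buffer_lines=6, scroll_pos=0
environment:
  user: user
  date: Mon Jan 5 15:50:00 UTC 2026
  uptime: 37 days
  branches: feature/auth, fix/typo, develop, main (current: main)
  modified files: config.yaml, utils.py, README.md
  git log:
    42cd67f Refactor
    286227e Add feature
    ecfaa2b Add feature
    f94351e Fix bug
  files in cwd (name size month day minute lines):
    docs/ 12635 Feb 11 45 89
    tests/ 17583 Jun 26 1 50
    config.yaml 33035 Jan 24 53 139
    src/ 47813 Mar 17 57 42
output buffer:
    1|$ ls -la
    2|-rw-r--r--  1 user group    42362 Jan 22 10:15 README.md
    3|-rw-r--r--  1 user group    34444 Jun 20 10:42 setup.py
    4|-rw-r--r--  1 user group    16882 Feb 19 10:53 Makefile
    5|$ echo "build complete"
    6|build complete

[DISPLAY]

$ ls -la                                                           
-rw-r--r--  1 user group    42362 Jan 22 10:15 README.md           
-rw-r--r--  1 user group    34444 Jun 20 10:42 setup.py            
-rw-r--r--  1 user group    16882 Feb 19 10:53 Makefile            
$ echo "build complete"                                            
build complete                                                     
$ █                                                                
                                                                   
                                                                   
                                                                   
                                                                   
                                                                   
                                                                   
                                                                   
                                                                   
                                                                   
                                                                   
                                                                   
                                                                   
                                                                   
                                                                   
                                                                   
                                                                   
                                                                   
                                                                   
                                                                   
                                                                   
                                                                   
                                                                   


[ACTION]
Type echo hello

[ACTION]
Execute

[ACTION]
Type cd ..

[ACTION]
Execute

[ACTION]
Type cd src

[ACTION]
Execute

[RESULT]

$ ls -la                                                           
-rw-r--r--  1 user group    42362 Jan 22 10:15 README.md           
-rw-r--r--  1 user group    34444 Jun 20 10:42 setup.py            
-rw-r--r--  1 user group    16882 Feb 19 10:53 Makefile            
$ echo "build complete"                                            
build complete                                                     
$ echo hello                                                       
hello                                                              
$ cd ..                                                            
                                                                   
$ cd src                                                           
                                                                   
$ █                                                                
                                                                   
                                                                   
                                                                   
                                                                   
                                                                   
                                                                   
                                                                   
                                                                   
                                                                   
                                                                   
                                                                   
                                                                   
                                                                   
                                                                   
                                                                   
                                                                   


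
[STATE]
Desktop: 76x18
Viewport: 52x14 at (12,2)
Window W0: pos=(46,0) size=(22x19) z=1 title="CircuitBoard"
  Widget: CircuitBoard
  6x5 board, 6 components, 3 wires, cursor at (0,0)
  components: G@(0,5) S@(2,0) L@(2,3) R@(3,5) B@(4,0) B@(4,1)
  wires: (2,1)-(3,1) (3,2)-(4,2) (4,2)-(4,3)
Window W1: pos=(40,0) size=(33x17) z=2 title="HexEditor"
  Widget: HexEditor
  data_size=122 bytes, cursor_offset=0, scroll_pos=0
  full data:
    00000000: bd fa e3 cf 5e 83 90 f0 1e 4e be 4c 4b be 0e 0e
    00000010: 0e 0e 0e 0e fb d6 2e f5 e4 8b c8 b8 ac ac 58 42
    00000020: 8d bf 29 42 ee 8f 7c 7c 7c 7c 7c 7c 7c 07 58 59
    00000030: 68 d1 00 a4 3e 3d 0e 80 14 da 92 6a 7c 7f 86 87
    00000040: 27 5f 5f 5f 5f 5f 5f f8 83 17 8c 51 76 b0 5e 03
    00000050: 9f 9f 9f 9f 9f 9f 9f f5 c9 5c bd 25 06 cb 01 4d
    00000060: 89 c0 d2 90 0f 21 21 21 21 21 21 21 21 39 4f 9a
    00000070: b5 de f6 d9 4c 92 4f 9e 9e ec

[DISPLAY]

                            ┠───────────────────────
                            ┃00000000  BD fa e3 cf 5
                            ┃00000010  0e 0e 0e 0e f
                            ┃00000020  8d bf 29 42 e
                            ┃00000030  68 d1 00 a4 3
                            ┃00000040  27 5f 5f 5f 5
                            ┃00000050  9f 9f 9f 9f 9
                            ┃00000060  89 c0 d2 90 0
                            ┃00000070  b5 de f6 d9 4
                            ┃                       
                            ┃                       
                            ┃                       
                            ┃                       
                            ┃                       


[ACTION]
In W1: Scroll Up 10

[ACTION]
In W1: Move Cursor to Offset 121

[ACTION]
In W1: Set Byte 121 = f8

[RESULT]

                            ┠───────────────────────
                            ┃00000000  bd fa e3 cf 5
                            ┃00000010  0e 0e 0e 0e f
                            ┃00000020  8d bf 29 42 e
                            ┃00000030  68 d1 00 a4 3
                            ┃00000040  27 5f 5f 5f 5
                            ┃00000050  9f 9f 9f 9f 9
                            ┃00000060  89 c0 d2 90 0
                            ┃00000070  b5 de f6 d9 4
                            ┃                       
                            ┃                       
                            ┃                       
                            ┃                       
                            ┃                       


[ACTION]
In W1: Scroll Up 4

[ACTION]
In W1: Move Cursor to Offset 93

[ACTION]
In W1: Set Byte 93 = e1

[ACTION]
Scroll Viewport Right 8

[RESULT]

                    ┠───────────────────────────────
                    ┃00000000  bd fa e3 cf 5e 83 90 
                    ┃00000010  0e 0e 0e 0e fb d6 2e 
                    ┃00000020  8d bf 29 42 ee 8f 7c 
                    ┃00000030  68 d1 00 a4 3e 3d 0e 
                    ┃00000040  27 5f 5f 5f 5f 5f 5f 
                    ┃00000050  9f 9f 9f 9f 9f 9f 9f 
                    ┃00000060  89 c0 d2 90 0f 21 21 
                    ┃00000070  b5 de f6 d9 4c 92 4f 
                    ┃                               
                    ┃                               
                    ┃                               
                    ┃                               
                    ┃                               


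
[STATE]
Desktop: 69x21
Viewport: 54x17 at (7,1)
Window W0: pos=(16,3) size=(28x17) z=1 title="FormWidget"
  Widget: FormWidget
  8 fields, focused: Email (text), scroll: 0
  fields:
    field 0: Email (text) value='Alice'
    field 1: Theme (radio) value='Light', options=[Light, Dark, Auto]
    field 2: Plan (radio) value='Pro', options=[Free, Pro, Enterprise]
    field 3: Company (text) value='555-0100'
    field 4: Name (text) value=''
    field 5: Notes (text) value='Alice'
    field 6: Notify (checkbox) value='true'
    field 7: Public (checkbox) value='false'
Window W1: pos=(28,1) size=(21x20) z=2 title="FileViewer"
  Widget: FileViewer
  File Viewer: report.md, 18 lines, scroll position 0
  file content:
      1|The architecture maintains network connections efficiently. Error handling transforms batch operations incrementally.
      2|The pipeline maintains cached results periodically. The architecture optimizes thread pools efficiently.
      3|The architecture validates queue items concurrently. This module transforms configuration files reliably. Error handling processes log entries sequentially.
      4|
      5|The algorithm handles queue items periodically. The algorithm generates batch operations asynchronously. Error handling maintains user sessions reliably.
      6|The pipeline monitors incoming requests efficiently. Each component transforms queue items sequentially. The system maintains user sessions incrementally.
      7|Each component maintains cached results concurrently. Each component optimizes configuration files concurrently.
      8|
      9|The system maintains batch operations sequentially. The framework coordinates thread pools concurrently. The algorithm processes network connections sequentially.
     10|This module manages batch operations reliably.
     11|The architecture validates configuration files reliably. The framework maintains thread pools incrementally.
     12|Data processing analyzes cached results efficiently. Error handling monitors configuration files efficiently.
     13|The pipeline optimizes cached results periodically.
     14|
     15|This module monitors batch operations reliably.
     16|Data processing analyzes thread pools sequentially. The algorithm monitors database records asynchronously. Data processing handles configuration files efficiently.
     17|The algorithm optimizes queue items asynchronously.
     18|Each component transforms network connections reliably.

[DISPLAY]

                     ┏━━━━━━━━━━━━━━━━━━━┓            
                     ┃ FileViewer        ┃            
         ┏━━━━━━━━━━━┠───────────────────┨            
         ┃ FormWidget┃The architecture m▲┃            
         ┠───────────┃The pipeline maint█┃            
         ┃> Email:   ┃The architecture v░┃            
         ┃  Theme:   ┃                  ░┃            
         ┃  Plan:    ┃The algorithm hand░┃            
         ┃  Company: ┃The pipeline monit░┃            
         ┃  Name:    ┃Each component mai░┃            
         ┃  Notes:   ┃                  ░┃            
         ┃  Notify:  ┃The system maintai░┃            
         ┃  Public:  ┃This module manage░┃            
         ┃           ┃The architecture v░┃            
         ┃           ┃Data processing an░┃            
         ┃           ┃The pipeline optim░┃            
         ┃           ┃                  ░┃            


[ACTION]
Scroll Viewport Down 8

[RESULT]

         ┃ FormWidget┃The architecture m▲┃            
         ┠───────────┃The pipeline maint█┃            
         ┃> Email:   ┃The architecture v░┃            
         ┃  Theme:   ┃                  ░┃            
         ┃  Plan:    ┃The algorithm hand░┃            
         ┃  Company: ┃The pipeline monit░┃            
         ┃  Name:    ┃Each component mai░┃            
         ┃  Notes:   ┃                  ░┃            
         ┃  Notify:  ┃The system maintai░┃            
         ┃  Public:  ┃This module manage░┃            
         ┃           ┃The architecture v░┃            
         ┃           ┃Data processing an░┃            
         ┃           ┃The pipeline optim░┃            
         ┃           ┃                  ░┃            
         ┃           ┃This module monito░┃            
         ┗━━━━━━━━━━━┃Data processing an▼┃            
                     ┗━━━━━━━━━━━━━━━━━━━┛            


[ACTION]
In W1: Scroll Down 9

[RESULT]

         ┃ FormWidget┃The architecture v▲┃            
         ┠───────────┃                  ░┃            
         ┃> Email:   ┃The algorithm hand░┃            
         ┃  Theme:   ┃The pipeline monit░┃            
         ┃  Plan:    ┃Each component mai░┃            
         ┃  Company: ┃                  ░┃            
         ┃  Name:    ┃The system maintai░┃            
         ┃  Notes:   ┃This module manage░┃            
         ┃  Notify:  ┃The architecture v░┃            
         ┃  Public:  ┃Data processing an░┃            
         ┃           ┃The pipeline optim░┃            
         ┃           ┃                  ░┃            
         ┃           ┃This module monito░┃            
         ┃           ┃Data processing an░┃            
         ┃           ┃The algorithm opti█┃            
         ┗━━━━━━━━━━━┃Each component tra▼┃            
                     ┗━━━━━━━━━━━━━━━━━━━┛            


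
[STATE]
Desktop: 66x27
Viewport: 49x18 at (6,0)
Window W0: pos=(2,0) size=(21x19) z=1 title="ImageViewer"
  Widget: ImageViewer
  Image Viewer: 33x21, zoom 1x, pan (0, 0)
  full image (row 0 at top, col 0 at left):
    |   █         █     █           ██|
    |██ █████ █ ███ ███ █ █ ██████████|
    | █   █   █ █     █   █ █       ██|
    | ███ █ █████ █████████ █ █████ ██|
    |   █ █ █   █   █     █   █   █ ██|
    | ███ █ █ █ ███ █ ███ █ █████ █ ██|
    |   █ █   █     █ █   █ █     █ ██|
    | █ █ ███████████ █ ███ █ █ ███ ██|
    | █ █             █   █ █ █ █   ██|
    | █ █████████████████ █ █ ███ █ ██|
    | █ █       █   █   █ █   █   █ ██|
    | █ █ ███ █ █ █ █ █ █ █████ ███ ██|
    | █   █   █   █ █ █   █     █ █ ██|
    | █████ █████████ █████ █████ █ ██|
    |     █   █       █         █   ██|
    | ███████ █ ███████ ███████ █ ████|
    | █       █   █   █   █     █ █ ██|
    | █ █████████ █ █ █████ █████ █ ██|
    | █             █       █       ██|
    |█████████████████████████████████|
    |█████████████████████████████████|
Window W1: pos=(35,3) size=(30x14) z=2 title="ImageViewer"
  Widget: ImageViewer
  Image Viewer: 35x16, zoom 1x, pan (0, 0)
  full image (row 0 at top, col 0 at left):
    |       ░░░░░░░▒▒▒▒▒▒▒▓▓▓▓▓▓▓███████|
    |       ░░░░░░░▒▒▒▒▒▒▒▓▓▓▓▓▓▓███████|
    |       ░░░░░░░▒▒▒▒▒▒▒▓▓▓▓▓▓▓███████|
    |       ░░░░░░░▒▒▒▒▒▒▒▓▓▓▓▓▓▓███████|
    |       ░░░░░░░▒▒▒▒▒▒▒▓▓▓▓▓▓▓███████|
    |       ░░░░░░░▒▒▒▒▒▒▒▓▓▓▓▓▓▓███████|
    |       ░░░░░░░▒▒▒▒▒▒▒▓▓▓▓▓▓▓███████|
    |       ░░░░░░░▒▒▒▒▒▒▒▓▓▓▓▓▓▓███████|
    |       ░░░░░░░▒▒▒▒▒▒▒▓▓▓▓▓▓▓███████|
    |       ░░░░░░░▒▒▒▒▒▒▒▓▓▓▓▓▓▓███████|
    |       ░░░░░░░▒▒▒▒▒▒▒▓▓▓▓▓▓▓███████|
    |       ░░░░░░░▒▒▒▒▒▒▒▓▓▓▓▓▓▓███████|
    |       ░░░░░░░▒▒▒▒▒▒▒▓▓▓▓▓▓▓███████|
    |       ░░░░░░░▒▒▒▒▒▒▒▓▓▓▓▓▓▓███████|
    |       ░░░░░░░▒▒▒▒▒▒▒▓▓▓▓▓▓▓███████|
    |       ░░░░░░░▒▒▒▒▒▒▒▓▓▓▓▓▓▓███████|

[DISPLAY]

━━━━━━━━━━━━━━━━┓                                
ageViewer       ┃                                
────────────────┨                                
█         █     ┃            ┏━━━━━━━━━━━━━━━━━━━
█████ █ ███ ███ ┃            ┃ ImageViewer       
  █   █ █     █ ┃            ┠───────────────────
█ █ █████ ██████┃            ┃       ░░░░░░░▒▒▒▒▒
█ █ █   █   █   ┃            ┃       ░░░░░░░▒▒▒▒▒
█ █ █ █ ███ █ ██┃            ┃       ░░░░░░░▒▒▒▒▒
█ █   █     █ █ ┃            ┃       ░░░░░░░▒▒▒▒▒
█ ███████████ █ ┃            ┃       ░░░░░░░▒▒▒▒▒
█             █ ┃            ┃       ░░░░░░░▒▒▒▒▒
████████████████┃            ┃       ░░░░░░░▒▒▒▒▒
█       █   █   ┃            ┃       ░░░░░░░▒▒▒▒▒
█ ███ █ █ █ █ █ ┃            ┃       ░░░░░░░▒▒▒▒▒
  █   █   █ █ █ ┃            ┃       ░░░░░░░▒▒▒▒▒
███ █████████ ██┃            ┗━━━━━━━━━━━━━━━━━━━
  █   █       █ ┃                                


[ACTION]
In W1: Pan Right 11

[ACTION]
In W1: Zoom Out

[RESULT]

━━━━━━━━━━━━━━━━┓                                
ageViewer       ┃                                
────────────────┨                                
█         █     ┃            ┏━━━━━━━━━━━━━━━━━━━
█████ █ ███ ███ ┃            ┃ ImageViewer       
  █   █ █     █ ┃            ┠───────────────────
█ █ █████ ██████┃            ┃░░░▒▒▒▒▒▒▒▓▓▓▓▓▓▓██
█ █ █   █   █   ┃            ┃░░░▒▒▒▒▒▒▒▓▓▓▓▓▓▓██
█ █ █ █ ███ █ ██┃            ┃░░░▒▒▒▒▒▒▒▓▓▓▓▓▓▓██
█ █   █     █ █ ┃            ┃░░░▒▒▒▒▒▒▒▓▓▓▓▓▓▓██
█ ███████████ █ ┃            ┃░░░▒▒▒▒▒▒▒▓▓▓▓▓▓▓██
█             █ ┃            ┃░░░▒▒▒▒▒▒▒▓▓▓▓▓▓▓██
████████████████┃            ┃░░░▒▒▒▒▒▒▒▓▓▓▓▓▓▓██
█       █   █   ┃            ┃░░░▒▒▒▒▒▒▒▓▓▓▓▓▓▓██
█ ███ █ █ █ █ █ ┃            ┃░░░▒▒▒▒▒▒▒▓▓▓▓▓▓▓██
  █   █   █ █ █ ┃            ┃░░░▒▒▒▒▒▒▒▓▓▓▓▓▓▓██
███ █████████ ██┃            ┗━━━━━━━━━━━━━━━━━━━
  █   █       █ ┃                                


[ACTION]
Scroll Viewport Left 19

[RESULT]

  ┏━━━━━━━━━━━━━━━━━━━┓                          
  ┃ ImageViewer       ┃                          
  ┠───────────────────┨                          
  ┃   █         █     ┃            ┏━━━━━━━━━━━━━
  ┃██ █████ █ ███ ███ ┃            ┃ ImageViewer 
  ┃ █   █   █ █     █ ┃            ┠─────────────
  ┃ ███ █ █████ ██████┃            ┃░░░▒▒▒▒▒▒▒▓▓▓
  ┃   █ █ █   █   █   ┃            ┃░░░▒▒▒▒▒▒▒▓▓▓
  ┃ ███ █ █ █ ███ █ ██┃            ┃░░░▒▒▒▒▒▒▒▓▓▓
  ┃   █ █   █     █ █ ┃            ┃░░░▒▒▒▒▒▒▒▓▓▓
  ┃ █ █ ███████████ █ ┃            ┃░░░▒▒▒▒▒▒▒▓▓▓
  ┃ █ █             █ ┃            ┃░░░▒▒▒▒▒▒▒▓▓▓
  ┃ █ ████████████████┃            ┃░░░▒▒▒▒▒▒▒▓▓▓
  ┃ █ █       █   █   ┃            ┃░░░▒▒▒▒▒▒▒▓▓▓
  ┃ █ █ ███ █ █ █ █ █ ┃            ┃░░░▒▒▒▒▒▒▒▓▓▓
  ┃ █   █   █   █ █ █ ┃            ┃░░░▒▒▒▒▒▒▒▓▓▓
  ┃ █████ █████████ ██┃            ┗━━━━━━━━━━━━━
  ┃     █   █       █ ┃                          
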